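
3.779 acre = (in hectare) 1.529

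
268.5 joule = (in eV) 1.676e+21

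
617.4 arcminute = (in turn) 0.02858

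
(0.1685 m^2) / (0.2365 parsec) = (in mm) 2.309e-14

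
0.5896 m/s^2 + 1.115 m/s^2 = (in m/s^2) 1.705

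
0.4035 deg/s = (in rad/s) 0.007042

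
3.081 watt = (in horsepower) 0.004132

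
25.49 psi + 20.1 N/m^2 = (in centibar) 175.8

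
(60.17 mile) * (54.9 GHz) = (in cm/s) 5.316e+17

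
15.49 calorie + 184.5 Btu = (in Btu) 184.6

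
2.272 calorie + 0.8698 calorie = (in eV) 8.205e+19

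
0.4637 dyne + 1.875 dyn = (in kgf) 2.385e-06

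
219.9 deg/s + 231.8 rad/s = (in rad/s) 235.6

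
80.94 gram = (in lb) 0.1784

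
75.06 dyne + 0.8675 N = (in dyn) 8.683e+04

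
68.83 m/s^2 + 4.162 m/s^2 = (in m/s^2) 72.99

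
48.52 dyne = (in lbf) 0.0001091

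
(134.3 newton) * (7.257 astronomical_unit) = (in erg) 1.458e+21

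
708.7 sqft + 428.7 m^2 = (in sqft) 5323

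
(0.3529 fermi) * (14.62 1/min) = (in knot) 1.672e-16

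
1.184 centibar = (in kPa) 1.184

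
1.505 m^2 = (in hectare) 0.0001505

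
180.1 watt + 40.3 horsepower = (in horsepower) 40.54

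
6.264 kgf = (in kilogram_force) 6.264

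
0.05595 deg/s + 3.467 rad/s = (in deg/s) 198.7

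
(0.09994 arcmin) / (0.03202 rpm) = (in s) 0.00867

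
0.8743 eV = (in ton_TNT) 3.348e-29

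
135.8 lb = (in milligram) 6.16e+07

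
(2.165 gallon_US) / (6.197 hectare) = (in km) 1.322e-10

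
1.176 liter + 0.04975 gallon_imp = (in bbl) 0.008819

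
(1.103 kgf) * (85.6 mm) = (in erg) 9.259e+06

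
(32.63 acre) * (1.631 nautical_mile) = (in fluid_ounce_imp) 1.404e+13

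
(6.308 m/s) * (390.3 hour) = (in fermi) 8.863e+21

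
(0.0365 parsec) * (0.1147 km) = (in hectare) 1.292e+13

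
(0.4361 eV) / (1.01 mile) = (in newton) 4.299e-23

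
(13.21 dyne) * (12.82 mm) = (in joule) 1.694e-06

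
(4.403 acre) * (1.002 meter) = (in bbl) 1.123e+05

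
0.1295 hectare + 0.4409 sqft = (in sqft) 1.394e+04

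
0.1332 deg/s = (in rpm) 0.0222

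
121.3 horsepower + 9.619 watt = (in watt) 9.046e+04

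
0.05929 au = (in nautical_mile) 4.789e+06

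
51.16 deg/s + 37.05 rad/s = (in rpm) 362.3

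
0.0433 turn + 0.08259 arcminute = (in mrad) 272.1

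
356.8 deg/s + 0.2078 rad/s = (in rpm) 61.45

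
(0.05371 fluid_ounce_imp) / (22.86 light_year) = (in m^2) 7.056e-24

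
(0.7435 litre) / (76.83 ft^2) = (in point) 0.2953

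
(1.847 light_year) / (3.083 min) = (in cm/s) 9.446e+15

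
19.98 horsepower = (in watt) 1.49e+04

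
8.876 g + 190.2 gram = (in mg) 1.991e+05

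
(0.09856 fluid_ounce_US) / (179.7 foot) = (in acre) 1.315e-11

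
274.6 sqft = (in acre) 0.006304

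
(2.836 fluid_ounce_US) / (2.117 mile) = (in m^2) 2.462e-08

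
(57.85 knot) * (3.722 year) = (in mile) 2.171e+06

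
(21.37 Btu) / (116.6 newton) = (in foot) 634.4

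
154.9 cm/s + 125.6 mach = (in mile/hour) 9.567e+04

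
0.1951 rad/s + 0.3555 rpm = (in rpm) 2.219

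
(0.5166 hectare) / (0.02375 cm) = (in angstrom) 2.175e+17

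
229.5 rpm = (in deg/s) 1377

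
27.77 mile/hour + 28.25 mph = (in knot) 48.68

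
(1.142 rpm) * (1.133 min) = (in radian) 8.13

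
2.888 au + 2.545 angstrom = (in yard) 4.725e+11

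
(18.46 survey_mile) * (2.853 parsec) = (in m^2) 2.615e+21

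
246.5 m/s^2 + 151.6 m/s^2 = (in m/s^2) 398.1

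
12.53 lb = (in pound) 12.53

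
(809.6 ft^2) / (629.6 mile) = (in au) 4.962e-16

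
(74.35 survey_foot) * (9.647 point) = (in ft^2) 0.8302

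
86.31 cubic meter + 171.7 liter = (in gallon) 2.285e+04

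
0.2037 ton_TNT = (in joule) 8.523e+08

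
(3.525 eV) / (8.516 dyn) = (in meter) 6.632e-15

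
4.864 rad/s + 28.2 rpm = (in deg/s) 447.9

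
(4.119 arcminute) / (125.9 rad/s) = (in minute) 1.586e-07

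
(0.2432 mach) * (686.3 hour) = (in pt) 5.8e+11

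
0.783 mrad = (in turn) 0.0001246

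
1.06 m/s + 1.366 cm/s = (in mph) 2.402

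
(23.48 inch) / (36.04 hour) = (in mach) 1.35e-08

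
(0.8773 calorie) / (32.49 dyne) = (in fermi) 1.13e+19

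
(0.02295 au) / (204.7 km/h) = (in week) 99.83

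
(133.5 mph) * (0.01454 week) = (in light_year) 5.547e-11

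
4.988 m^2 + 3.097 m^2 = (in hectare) 0.0008085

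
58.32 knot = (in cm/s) 3000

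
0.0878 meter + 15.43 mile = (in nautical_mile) 13.41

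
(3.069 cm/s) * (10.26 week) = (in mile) 118.3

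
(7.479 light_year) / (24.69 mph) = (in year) 2.033e+08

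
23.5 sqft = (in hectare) 0.0002183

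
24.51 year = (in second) 7.729e+08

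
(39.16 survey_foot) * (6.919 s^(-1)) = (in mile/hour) 184.7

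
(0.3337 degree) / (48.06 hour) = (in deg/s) 1.929e-06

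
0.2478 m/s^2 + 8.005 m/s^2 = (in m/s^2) 8.253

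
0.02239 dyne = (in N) 2.239e-07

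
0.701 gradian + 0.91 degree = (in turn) 0.00428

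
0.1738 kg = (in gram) 173.8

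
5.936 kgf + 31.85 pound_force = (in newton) 199.9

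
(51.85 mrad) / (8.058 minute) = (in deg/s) 0.006145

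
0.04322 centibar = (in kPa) 0.04322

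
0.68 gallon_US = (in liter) 2.574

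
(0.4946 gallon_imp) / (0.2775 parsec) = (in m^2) 2.626e-19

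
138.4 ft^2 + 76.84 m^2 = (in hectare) 0.00897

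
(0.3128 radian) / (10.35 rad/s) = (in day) 3.498e-07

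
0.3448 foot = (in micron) 1.051e+05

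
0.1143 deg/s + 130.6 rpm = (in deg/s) 783.7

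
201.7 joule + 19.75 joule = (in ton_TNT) 5.293e-08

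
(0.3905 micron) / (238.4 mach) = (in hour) 1.336e-15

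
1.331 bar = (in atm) 1.314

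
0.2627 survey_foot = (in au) 5.352e-13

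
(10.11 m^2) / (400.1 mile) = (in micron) 15.7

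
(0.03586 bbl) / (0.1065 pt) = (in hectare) 0.01517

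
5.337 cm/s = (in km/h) 0.1921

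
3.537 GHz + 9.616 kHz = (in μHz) 3.537e+15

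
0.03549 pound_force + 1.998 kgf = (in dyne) 1.975e+06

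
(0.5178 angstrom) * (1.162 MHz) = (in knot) 0.000117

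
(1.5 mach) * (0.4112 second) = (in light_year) 2.22e-14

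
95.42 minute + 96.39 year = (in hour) 8.444e+05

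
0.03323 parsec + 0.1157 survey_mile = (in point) 2.907e+18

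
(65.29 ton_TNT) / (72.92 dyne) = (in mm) 3.746e+17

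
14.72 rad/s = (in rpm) 140.6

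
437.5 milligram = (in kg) 0.0004375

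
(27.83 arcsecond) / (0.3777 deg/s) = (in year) 6.49e-10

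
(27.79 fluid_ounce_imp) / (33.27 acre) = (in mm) 5.865e-06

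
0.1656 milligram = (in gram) 0.0001656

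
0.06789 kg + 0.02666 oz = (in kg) 0.06865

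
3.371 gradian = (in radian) 0.05295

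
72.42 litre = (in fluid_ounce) 2449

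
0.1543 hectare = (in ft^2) 1.661e+04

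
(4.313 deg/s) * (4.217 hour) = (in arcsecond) 2.357e+08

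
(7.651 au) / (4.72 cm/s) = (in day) 2.807e+08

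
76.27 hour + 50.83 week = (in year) 0.9835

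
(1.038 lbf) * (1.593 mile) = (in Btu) 11.22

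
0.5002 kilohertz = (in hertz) 500.2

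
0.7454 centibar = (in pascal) 745.4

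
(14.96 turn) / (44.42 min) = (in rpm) 0.3368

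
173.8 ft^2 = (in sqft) 173.8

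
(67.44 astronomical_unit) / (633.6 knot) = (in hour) 8.598e+06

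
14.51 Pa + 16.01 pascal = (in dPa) 305.2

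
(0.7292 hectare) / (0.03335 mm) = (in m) 2.187e+08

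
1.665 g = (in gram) 1.665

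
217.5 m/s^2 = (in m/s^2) 217.5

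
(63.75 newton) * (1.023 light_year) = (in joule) 6.17e+17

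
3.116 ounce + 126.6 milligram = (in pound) 0.195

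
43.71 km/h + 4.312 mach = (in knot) 2878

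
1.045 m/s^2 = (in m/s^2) 1.045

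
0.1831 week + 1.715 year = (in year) 1.719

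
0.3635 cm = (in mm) 3.635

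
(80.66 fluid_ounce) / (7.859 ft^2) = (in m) 0.003267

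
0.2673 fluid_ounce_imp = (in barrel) 4.777e-05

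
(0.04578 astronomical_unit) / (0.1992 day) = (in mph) 8.901e+05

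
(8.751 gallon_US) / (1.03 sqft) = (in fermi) 3.462e+14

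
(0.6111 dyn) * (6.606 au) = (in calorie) 1.443e+06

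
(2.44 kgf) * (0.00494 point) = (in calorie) 9.967e-06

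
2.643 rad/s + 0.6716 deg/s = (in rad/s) 2.655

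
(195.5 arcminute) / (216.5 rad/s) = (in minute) 4.378e-06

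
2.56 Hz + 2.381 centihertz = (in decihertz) 25.84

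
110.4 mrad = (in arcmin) 379.5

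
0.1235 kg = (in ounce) 4.356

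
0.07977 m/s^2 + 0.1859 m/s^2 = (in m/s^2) 0.2657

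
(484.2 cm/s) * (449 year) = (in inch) 2.699e+12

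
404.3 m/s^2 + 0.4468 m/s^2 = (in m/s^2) 404.7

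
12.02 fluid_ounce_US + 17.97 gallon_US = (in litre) 68.38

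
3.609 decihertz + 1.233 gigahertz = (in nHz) 1.233e+18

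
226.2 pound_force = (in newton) 1006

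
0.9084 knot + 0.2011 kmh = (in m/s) 0.5232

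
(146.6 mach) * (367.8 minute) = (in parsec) 3.57e-08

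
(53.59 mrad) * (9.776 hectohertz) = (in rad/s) 52.39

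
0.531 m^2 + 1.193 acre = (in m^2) 4828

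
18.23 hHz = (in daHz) 182.3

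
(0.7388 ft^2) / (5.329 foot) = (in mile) 2.626e-05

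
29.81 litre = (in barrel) 0.1875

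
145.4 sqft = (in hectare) 0.001351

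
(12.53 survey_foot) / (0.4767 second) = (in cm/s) 801.2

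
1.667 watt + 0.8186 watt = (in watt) 2.486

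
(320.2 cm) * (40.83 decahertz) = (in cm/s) 1.307e+05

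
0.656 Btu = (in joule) 692.1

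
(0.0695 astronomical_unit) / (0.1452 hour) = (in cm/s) 1.989e+09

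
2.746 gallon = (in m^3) 0.01039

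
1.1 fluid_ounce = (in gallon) 0.008594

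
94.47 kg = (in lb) 208.3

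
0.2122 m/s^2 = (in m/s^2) 0.2122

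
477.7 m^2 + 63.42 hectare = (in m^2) 6.347e+05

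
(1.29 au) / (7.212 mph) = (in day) 6.928e+05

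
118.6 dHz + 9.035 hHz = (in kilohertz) 0.9154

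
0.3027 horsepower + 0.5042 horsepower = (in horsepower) 0.8069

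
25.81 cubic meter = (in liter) 2.581e+04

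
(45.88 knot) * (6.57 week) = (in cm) 9.379e+09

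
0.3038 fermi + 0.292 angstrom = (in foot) 9.58e-11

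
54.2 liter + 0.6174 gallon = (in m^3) 0.05654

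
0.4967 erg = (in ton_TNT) 1.187e-17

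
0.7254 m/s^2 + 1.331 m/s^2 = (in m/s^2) 2.056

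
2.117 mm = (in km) 2.117e-06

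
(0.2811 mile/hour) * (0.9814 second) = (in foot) 0.4046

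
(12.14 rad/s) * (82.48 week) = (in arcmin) 2.082e+12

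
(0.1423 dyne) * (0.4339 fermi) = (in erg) 6.174e-15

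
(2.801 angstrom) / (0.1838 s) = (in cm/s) 1.524e-07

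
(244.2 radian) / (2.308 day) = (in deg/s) 0.07016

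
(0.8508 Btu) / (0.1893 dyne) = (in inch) 1.867e+10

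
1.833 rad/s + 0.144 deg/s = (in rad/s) 1.836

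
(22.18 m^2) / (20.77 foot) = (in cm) 350.4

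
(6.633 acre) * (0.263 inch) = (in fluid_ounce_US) 6.063e+06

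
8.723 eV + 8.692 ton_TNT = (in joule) 3.637e+10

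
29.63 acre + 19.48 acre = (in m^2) 1.987e+05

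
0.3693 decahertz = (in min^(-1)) 221.6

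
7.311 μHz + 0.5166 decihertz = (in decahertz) 0.005167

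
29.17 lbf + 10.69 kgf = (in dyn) 2.346e+07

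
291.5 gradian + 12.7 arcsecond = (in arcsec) 9.445e+05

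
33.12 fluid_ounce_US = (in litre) 0.9795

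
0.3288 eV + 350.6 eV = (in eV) 350.9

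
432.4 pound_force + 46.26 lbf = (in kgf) 217.1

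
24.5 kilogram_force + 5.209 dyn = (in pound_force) 54.01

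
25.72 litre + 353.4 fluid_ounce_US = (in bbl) 0.2275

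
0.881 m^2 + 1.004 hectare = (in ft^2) 1.081e+05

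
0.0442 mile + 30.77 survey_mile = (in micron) 4.959e+10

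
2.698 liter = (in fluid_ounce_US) 91.23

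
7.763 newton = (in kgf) 0.7916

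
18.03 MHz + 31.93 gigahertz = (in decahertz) 3.195e+09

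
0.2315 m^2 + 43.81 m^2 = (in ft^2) 474.1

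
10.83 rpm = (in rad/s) 1.134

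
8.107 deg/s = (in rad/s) 0.1415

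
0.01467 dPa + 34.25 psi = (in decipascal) 2.361e+06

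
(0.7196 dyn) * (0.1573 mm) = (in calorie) 2.705e-10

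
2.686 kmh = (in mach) 0.002191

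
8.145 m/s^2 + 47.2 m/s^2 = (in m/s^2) 55.34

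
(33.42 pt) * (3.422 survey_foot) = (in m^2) 0.0123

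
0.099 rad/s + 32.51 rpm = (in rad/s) 3.503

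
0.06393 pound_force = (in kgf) 0.029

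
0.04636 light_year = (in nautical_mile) 2.368e+11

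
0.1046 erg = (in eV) 6.529e+10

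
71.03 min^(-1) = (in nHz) 1.184e+09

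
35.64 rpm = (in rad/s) 3.732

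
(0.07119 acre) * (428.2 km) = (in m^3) 1.234e+08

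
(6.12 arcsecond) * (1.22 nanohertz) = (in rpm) 3.457e-13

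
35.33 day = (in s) 3.053e+06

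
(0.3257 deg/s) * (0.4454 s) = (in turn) 0.000403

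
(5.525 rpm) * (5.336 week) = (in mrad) 1.867e+09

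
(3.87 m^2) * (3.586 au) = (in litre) 2.076e+15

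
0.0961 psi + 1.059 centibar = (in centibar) 1.722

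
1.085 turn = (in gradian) 434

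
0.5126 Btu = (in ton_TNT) 1.293e-07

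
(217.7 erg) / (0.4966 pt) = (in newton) 0.1243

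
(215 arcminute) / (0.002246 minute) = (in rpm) 4.432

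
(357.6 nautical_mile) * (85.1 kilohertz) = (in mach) 1.655e+08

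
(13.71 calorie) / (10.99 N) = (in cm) 522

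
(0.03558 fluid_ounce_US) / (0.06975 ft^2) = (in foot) 0.0005327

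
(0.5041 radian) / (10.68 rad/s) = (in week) 7.804e-08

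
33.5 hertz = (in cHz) 3350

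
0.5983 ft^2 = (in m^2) 0.05558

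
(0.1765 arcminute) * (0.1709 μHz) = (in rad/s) 8.774e-12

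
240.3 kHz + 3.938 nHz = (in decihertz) 2.403e+06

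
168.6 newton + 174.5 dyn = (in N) 168.6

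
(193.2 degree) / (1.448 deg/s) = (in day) 0.001544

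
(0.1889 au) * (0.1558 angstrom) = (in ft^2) 4.739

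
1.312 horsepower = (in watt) 978.4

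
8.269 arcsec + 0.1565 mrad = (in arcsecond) 40.55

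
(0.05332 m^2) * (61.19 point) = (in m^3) 0.001151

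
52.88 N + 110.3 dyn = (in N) 52.88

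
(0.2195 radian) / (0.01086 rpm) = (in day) 0.002234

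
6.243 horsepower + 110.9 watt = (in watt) 4766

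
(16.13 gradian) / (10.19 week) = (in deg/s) 2.356e-06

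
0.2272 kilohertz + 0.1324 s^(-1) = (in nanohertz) 2.273e+11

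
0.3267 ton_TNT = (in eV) 8.532e+27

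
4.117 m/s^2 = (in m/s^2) 4.117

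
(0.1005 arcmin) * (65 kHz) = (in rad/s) 1.9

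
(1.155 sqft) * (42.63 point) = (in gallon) 0.4263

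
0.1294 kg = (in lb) 0.2853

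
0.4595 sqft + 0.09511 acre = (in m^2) 384.9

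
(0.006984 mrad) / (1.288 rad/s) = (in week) 8.966e-12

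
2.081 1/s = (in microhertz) 2.081e+06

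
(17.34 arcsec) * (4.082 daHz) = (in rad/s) 0.003432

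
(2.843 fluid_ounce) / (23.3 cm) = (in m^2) 0.0003608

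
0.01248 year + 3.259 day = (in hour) 187.5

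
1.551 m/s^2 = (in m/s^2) 1.551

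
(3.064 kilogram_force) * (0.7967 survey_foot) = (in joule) 7.297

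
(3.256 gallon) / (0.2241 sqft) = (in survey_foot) 1.942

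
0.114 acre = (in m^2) 461.3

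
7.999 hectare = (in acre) 19.77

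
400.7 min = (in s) 2.404e+04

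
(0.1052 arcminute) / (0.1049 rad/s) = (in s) 0.0002917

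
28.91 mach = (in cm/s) 9.844e+05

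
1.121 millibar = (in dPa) 1121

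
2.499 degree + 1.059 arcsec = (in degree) 2.499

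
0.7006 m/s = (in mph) 1.567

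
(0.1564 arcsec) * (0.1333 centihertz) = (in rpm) 9.652e-09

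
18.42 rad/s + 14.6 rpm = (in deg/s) 1143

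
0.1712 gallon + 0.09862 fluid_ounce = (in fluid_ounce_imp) 22.91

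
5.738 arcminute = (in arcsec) 344.3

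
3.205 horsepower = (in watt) 2390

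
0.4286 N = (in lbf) 0.09635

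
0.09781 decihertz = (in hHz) 9.781e-05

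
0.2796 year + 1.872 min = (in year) 0.2796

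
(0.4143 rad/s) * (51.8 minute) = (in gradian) 8.197e+04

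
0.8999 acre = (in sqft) 3.92e+04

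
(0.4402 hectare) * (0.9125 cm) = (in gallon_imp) 8836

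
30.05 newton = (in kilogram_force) 3.064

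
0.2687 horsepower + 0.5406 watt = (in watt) 200.9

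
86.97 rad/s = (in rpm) 830.5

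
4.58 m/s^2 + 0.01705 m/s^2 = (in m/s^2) 4.597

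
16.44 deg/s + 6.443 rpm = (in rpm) 9.183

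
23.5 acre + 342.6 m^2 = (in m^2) 9.544e+04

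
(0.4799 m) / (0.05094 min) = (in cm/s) 15.7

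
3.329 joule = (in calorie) 0.7957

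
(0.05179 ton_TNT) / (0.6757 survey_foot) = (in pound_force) 2.365e+08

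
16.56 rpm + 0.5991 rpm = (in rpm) 17.16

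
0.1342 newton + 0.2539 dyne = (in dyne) 1.342e+04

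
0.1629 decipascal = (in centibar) 1.629e-05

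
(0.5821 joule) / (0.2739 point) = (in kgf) 614.3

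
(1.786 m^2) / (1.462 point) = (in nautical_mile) 1.87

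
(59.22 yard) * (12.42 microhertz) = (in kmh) 0.002421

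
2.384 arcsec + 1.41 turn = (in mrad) 8859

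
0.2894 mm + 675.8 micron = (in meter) 0.0009652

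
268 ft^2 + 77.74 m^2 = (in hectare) 0.01026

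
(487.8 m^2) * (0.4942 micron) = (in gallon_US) 0.06368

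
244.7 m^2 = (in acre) 0.06047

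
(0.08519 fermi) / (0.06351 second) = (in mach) 3.939e-18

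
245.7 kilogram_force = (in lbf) 541.7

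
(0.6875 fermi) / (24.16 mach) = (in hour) 2.321e-23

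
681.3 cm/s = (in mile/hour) 15.24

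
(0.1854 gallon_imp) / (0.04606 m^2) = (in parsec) 5.93e-19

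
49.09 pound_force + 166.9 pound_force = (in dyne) 9.608e+07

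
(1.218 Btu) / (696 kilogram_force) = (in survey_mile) 0.000117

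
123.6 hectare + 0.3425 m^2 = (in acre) 305.4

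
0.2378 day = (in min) 342.4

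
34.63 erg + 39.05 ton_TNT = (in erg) 1.634e+18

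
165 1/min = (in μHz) 2.75e+06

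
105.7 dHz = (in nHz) 1.057e+10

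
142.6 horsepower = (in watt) 1.063e+05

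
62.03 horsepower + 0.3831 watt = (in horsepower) 62.03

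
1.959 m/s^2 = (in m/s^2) 1.959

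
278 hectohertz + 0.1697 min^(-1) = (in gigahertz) 2.78e-05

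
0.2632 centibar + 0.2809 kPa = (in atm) 0.00537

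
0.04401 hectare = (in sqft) 4737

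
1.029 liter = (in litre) 1.029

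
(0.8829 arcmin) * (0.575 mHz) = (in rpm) 1.41e-06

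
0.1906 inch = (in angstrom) 4.841e+07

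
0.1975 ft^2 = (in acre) 4.534e-06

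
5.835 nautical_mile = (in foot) 3.545e+04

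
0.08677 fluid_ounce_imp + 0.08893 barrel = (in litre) 14.14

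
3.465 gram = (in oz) 0.1222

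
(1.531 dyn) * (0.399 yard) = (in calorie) 1.335e-06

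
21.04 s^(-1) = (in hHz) 0.2104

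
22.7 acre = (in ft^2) 9.888e+05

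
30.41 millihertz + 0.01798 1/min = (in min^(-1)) 1.843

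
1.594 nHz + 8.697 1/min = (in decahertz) 0.0145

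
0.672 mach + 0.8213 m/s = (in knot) 446.4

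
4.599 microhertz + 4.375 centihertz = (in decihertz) 0.4375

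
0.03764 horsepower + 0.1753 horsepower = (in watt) 158.8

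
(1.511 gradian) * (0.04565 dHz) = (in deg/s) 0.006208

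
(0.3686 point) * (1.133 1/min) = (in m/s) 2.455e-06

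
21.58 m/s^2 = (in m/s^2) 21.58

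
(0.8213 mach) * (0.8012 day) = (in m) 1.936e+07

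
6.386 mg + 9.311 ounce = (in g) 264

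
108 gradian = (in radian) 1.696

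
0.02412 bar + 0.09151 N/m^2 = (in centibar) 2.412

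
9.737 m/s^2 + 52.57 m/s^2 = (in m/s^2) 62.31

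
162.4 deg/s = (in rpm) 27.07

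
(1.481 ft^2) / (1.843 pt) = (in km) 0.2116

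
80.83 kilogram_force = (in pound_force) 178.2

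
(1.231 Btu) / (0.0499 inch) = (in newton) 1.025e+06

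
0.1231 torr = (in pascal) 16.41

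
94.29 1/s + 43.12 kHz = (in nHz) 4.321e+13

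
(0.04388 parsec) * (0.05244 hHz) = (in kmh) 2.556e+16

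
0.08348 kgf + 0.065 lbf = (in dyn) 1.108e+05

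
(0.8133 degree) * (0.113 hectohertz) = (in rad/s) 0.1604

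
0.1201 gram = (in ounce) 0.004236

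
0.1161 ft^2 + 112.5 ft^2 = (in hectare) 0.001046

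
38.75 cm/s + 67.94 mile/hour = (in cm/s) 3076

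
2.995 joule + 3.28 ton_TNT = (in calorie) 3.28e+09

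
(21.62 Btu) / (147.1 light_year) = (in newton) 1.639e-14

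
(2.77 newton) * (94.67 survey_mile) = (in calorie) 1.009e+05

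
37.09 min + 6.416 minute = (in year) 8.277e-05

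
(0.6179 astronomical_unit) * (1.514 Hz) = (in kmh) 5.038e+11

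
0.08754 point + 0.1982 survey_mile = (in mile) 0.1982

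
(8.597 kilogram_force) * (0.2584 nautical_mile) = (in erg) 4.035e+11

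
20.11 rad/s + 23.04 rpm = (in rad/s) 22.52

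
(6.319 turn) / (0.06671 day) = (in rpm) 0.06578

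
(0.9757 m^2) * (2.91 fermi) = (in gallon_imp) 6.246e-13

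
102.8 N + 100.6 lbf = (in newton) 550.3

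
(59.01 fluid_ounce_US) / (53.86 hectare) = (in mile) 2.013e-12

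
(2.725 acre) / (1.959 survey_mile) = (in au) 2.338e-11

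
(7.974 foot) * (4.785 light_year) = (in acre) 2.719e+13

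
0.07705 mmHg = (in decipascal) 102.7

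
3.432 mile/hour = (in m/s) 1.534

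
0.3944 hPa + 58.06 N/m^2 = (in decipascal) 975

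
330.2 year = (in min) 1.736e+08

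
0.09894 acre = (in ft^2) 4310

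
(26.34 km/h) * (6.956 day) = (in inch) 1.731e+08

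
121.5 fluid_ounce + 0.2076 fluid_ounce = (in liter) 3.599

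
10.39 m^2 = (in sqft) 111.8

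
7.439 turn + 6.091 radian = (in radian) 52.83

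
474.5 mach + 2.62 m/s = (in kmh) 5.817e+05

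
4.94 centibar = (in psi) 0.7165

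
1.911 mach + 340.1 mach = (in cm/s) 1.165e+07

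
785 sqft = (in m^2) 72.93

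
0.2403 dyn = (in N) 2.403e-06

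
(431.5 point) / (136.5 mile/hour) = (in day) 2.887e-08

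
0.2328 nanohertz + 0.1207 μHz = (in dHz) 1.209e-06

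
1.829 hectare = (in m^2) 1.829e+04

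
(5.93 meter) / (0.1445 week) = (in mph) 0.0001518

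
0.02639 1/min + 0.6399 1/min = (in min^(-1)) 0.6663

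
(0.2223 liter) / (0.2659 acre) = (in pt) 0.0005856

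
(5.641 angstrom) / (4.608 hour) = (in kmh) 1.224e-13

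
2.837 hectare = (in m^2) 2.837e+04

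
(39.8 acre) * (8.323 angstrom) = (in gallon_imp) 0.02949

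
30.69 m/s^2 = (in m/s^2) 30.69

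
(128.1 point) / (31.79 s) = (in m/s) 0.001422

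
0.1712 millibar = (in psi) 0.002483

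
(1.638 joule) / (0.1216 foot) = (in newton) 44.19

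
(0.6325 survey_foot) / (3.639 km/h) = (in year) 6.048e-09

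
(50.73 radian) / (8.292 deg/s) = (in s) 350.5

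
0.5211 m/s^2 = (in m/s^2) 0.5211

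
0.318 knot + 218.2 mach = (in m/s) 7.43e+04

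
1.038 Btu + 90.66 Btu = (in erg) 9.675e+11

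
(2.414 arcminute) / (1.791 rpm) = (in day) 4.333e-08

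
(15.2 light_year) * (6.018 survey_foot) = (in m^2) 2.638e+17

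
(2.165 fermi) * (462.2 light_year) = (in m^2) 9467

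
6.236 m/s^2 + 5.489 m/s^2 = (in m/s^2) 11.72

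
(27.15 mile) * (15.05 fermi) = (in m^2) 6.576e-10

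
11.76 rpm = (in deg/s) 70.56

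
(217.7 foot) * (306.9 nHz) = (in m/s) 2.036e-05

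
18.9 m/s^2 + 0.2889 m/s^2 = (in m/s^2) 19.19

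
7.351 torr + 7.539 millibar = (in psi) 0.2515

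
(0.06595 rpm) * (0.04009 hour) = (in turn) 0.1586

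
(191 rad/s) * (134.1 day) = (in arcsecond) 4.565e+14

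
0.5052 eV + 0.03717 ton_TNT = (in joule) 1.555e+08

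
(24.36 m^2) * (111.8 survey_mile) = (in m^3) 4.383e+06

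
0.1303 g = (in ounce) 0.004596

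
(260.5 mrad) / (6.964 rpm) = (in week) 5.906e-07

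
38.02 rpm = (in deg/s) 228.1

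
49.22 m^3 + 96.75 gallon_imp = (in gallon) 1.312e+04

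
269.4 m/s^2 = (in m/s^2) 269.4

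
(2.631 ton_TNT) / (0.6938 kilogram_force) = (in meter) 1.618e+09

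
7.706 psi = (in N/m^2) 5.313e+04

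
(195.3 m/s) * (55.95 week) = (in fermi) 6.609e+24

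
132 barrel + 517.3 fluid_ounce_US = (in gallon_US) 5548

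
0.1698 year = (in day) 61.98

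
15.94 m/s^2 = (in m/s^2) 15.94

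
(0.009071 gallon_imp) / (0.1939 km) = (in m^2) 2.127e-07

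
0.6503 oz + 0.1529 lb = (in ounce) 3.097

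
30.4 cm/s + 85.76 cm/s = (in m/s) 1.162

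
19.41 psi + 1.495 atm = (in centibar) 285.3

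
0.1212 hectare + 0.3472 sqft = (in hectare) 0.1212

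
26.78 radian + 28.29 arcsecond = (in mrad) 2.678e+04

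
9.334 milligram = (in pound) 2.058e-05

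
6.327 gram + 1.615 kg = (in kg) 1.621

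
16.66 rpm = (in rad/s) 1.745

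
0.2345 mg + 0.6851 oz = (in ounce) 0.6851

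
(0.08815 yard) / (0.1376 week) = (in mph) 2.167e-06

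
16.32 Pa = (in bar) 0.0001632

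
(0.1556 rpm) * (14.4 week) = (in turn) 2.259e+04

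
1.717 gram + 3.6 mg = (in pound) 0.003793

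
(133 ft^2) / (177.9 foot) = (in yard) 0.2492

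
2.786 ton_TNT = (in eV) 7.275e+28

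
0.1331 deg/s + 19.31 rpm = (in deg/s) 116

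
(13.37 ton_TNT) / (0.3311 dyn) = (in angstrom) 1.69e+26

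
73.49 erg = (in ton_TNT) 1.756e-15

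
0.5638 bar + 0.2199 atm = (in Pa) 7.866e+04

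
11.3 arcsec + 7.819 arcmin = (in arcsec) 480.4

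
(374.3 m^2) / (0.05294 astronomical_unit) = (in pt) 0.000134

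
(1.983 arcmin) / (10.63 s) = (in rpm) 0.0005182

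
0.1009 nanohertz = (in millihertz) 1.009e-07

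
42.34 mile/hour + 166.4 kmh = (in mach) 0.1913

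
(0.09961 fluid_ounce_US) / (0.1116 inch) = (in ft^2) 0.01119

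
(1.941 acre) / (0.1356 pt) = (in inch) 6.465e+09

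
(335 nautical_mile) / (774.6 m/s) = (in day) 0.00927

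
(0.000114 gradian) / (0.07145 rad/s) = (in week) 4.144e-11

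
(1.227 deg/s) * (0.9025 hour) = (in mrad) 6.958e+04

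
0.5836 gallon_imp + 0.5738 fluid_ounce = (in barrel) 0.01679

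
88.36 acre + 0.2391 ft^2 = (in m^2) 3.576e+05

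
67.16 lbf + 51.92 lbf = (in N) 529.7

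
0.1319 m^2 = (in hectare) 1.319e-05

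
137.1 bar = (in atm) 135.3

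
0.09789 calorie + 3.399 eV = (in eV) 2.556e+18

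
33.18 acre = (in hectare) 13.43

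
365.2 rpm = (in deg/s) 2191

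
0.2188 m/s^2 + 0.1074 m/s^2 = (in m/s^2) 0.3262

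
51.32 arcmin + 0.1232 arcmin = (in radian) 0.01496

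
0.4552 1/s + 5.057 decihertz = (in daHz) 0.09609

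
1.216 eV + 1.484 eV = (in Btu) 4.1e-22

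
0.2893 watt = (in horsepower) 0.000388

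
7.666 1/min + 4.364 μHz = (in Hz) 0.1278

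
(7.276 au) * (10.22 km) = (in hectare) 1.112e+12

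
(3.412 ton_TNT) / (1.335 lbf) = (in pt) 6.814e+12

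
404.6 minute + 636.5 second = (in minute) 415.2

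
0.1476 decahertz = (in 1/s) 1.476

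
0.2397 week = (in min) 2416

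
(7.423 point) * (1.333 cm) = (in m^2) 3.491e-05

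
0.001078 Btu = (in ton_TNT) 2.718e-10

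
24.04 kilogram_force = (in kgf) 24.04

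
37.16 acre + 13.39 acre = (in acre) 50.55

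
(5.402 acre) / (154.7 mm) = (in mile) 87.81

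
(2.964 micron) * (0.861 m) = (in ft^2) 2.747e-05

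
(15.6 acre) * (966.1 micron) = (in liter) 6.099e+04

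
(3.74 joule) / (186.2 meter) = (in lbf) 0.004515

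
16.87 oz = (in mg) 4.783e+05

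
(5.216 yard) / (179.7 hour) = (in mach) 2.165e-08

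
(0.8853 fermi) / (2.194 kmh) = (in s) 1.453e-15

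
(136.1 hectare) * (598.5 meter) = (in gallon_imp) 1.792e+11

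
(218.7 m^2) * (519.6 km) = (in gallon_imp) 2.5e+10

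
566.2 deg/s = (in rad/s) 9.882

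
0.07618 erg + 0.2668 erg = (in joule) 3.43e-08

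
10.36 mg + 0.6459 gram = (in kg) 0.0006563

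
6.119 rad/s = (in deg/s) 350.6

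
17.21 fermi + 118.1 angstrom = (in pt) 3.348e-05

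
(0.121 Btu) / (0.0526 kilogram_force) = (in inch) 9744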